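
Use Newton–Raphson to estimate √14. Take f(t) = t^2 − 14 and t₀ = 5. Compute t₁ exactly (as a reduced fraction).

f'(t) = 2t.
f(5) = 11, f'(5) = 10, so t₁ = 5 − 11/10 = 39/10.

39/10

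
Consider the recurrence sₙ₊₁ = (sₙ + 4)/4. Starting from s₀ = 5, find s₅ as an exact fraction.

1369/1024

s₁ = (5 + 4)/4 = 9/4.
s₂ = ((9/4) + 4)/4 = 25/16.
s₃ = ((25/16) + 4)/4 = 89/64.
s₄ = ((89/64) + 4)/4 = 345/256.
s₅ = ((345/256) + 4)/4 = 1369/1024.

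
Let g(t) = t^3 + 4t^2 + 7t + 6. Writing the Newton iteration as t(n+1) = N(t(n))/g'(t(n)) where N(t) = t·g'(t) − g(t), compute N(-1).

−4

g'(t) = 3t^2 + 8t + 7.
N(t) = t·g'(t) − g(t) = t·(3t^2 + 8t + 7) − (t^3 + 4t^2 + 7t + 6) = 2t^3 + 4t^2 − 6.
N(-1) = −4.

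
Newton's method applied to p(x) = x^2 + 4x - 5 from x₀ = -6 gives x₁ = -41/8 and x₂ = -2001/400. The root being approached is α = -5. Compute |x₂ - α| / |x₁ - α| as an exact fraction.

1/50

x₁ - α = -41/8 - (-5) = -41/8 + 5 = -1/8, so |x₁ - α| = 1/8.
x₂ - α = -2001/400 - (-5) = -2001/400 + 5 = -1/400, so |x₂ - α| = 1/400.
Ratio = (1/400) / (1/8) = 1/50.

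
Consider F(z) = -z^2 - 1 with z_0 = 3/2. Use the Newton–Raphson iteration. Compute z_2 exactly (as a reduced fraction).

-119/120

F'(z) = -2z.
F(3/2) = -13/4, F'(3/2) = -3, so z_1 = (3/2) - (-13/4)/(-3) = 5/12.
F(5/12) = -169/144, F'(5/12) = -5/6, so z_2 = (5/12) - (-169/144)/(-5/6) = -119/120.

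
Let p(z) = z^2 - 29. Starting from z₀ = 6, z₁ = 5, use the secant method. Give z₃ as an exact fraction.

p(6) = 7, p(5) = -4. z₂ = 5 - (-4)·(5 - 6)/((-4) - 7) = 59/11.
p(5) = -4, p(59/11) = -28/121. z₃ = (59/11) - (-28/121)·((59/11) - 5)/((-28/121) - (-4)) = 307/57.

307/57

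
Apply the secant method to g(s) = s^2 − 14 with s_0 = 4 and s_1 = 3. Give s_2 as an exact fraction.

26/7

g(4) = 2, g(3) = −5. s_2 = 3 − (−5)·(3 − 4)/((−5) − 2) = 26/7.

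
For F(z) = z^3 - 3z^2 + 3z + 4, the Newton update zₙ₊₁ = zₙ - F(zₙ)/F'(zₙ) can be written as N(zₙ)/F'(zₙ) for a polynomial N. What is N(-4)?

F'(z) = 3z^2 - 6z + 3.
N(z) = z·F'(z) - F(z) = z·(3z^2 - 6z + 3) - (z^3 - 3z^2 + 3z + 4) = 2z^3 - 3z^2 - 4.
N(-4) = -180.

-180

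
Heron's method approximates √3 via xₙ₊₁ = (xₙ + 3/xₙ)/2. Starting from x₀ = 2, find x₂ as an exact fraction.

x₁ = (2 + 3/2)/2 = 7/4.
x₂ = (7/4 + 3/(7/4))/2 = 97/56.

97/56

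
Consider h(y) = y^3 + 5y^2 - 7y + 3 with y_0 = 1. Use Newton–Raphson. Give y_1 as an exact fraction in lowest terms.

2/3

h'(y) = 3y^2 + 10y - 7.
h(1) = 2, h'(1) = 6, so y_1 = 1 - 2/6 = 2/3.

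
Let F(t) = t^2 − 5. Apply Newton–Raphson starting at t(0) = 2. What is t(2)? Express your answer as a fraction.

161/72

F'(t) = 2t.
F(2) = −1, F'(2) = 4, so t(1) = 2 − (−1)/4 = 9/4.
F(9/4) = 1/16, F'(9/4) = 9/2, so t(2) = (9/4) − (1/16)/(9/2) = 161/72.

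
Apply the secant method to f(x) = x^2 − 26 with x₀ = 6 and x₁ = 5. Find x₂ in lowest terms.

56/11

f(6) = 10, f(5) = −1. x₂ = 5 − (−1)·(5 − 6)/((−1) − 10) = 56/11.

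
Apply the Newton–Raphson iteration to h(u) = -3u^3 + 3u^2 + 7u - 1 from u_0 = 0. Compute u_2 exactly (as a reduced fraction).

179/1316

h'(u) = -9u^2 + 6u + 7.
h(0) = -1, h'(0) = 7, so u_1 = 0 - (-1)/7 = 1/7.
h(1/7) = 18/343, h'(1/7) = 376/49, so u_2 = (1/7) - (18/343)/(376/49) = 179/1316.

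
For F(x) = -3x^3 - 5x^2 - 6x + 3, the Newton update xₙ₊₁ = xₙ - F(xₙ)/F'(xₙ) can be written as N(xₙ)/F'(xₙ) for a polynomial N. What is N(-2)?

25

F'(x) = -9x^2 - 10x - 6.
N(x) = x·F'(x) - F(x) = x·(-9x^2 - 10x - 6) - (-3x^3 - 5x^2 - 6x + 3) = -6x^3 - 5x^2 - 3.
N(-2) = 25.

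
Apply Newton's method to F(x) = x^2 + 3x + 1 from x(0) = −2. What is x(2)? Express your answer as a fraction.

−8/3

F'(x) = 2x + 3.
F(−2) = −1, F'(−2) = −1, so x(1) = (−2) − (−1)/(−1) = −3.
F(−3) = 1, F'(−3) = −3, so x(2) = (−3) − 1/(−3) = −8/3.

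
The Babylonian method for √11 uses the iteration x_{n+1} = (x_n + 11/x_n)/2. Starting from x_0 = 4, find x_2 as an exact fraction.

x_1 = (4 + 11/4)/2 = 27/8.
x_2 = (27/8 + 11/(27/8))/2 = 1433/432.

1433/432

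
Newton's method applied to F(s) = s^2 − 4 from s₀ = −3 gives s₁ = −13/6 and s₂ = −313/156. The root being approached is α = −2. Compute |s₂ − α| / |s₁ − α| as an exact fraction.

1/26

s₁ − α = −13/6 − (−2) = −13/6 + 2 = −1/6, so |s₁ − α| = 1/6.
s₂ − α = −313/156 − (−2) = −313/156 + 2 = −1/156, so |s₂ − α| = 1/156.
Ratio = (1/156) / (1/6) = 1/26.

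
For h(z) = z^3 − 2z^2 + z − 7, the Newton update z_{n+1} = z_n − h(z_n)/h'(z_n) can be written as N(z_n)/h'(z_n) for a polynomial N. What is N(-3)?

−65

h'(z) = 3z^2 − 4z + 1.
N(z) = z·h'(z) − h(z) = z·(3z^2 − 4z + 1) − (z^3 − 2z^2 + z − 7) = 2z^3 − 2z^2 + 7.
N(-3) = −65.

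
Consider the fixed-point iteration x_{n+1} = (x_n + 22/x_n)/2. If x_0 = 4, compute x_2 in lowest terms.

713/152

x_1 = (4 + 22/4)/2 = 19/4.
x_2 = (19/4 + 22/(19/4))/2 = 713/152.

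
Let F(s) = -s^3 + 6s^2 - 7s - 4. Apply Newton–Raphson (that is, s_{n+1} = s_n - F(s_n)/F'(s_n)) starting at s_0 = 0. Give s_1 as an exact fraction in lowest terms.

F'(s) = -3s^2 + 12s - 7.
F(0) = -4, F'(0) = -7, so s_1 = 0 - (-4)/(-7) = -4/7.

-4/7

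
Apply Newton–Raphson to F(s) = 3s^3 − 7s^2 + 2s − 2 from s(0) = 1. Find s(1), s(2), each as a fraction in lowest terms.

s(1) = −1/3, s(2) = 3/23

F'(s) = 9s^2 − 14s + 2.
F(1) = −4, F'(1) = −3, so s(1) = 1 − (−4)/(−3) = −1/3.
F(−1/3) = −32/9, F'(−1/3) = 23/3, so s(2) = (−1/3) − (−32/9)/(23/3) = 3/23.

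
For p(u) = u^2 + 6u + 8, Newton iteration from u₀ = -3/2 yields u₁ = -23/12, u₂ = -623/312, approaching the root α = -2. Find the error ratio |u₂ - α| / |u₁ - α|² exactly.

6/13

u₁ - α = -23/12 - (-2) = -23/12 + 2 = 1/12, so |u₁ - α| = 1/12.
u₂ - α = -623/312 - (-2) = -623/312 + 2 = 1/312, so |u₂ - α| = 1/312.
|u₁ - α|² = 1/144.
Ratio = (1/312) / (1/144) = 6/13.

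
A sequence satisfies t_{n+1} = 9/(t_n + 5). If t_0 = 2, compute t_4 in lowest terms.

t_1 = 9/(2 + 5) = 9/7.
t_2 = 9/(9/7 + 5) = 63/44.
t_3 = 9/(63/44 + 5) = 396/283.
t_4 = 9/(396/283 + 5) = 2547/1811.

2547/1811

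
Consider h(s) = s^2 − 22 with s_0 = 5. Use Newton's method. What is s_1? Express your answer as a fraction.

47/10

h'(s) = 2s.
h(5) = 3, h'(5) = 10, so s_1 = 5 − 3/10 = 47/10.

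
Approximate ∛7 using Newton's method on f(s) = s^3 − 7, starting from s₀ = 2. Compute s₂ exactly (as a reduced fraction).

18215/9522

f'(s) = 3s^2.
f(2) = 1, f'(2) = 12, so s₁ = 2 − 1/12 = 23/12.
f(23/12) = 71/1728, f'(23/12) = 529/48, so s₂ = (23/12) − (71/1728)/(529/48) = 18215/9522.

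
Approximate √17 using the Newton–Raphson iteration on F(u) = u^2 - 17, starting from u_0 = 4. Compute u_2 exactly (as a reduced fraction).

2177/528

F'(u) = 2u.
F(4) = -1, F'(4) = 8, so u_1 = 4 - (-1)/8 = 33/8.
F(33/8) = 1/64, F'(33/8) = 33/4, so u_2 = (33/8) - (1/64)/(33/4) = 2177/528.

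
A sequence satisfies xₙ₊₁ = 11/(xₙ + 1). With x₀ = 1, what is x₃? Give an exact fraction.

143/35

x₁ = 11/(1 + 1) = 11/2.
x₂ = 11/(11/2 + 1) = 22/13.
x₃ = 11/(22/13 + 1) = 143/35.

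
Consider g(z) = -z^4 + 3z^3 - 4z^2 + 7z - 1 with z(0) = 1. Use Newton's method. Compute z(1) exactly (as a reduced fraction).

0

g'(z) = -4z^3 + 9z^2 - 8z + 7.
g(1) = 4, g'(1) = 4, so z(1) = 1 - 4/4 = 0.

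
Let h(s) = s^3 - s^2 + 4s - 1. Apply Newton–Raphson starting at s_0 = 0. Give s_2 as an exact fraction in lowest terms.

31/118

h'(s) = 3s^2 - 2s + 4.
h(0) = -1, h'(0) = 4, so s_1 = 0 - (-1)/4 = 1/4.
h(1/4) = -3/64, h'(1/4) = 59/16, so s_2 = (1/4) - (-3/64)/(59/16) = 31/118.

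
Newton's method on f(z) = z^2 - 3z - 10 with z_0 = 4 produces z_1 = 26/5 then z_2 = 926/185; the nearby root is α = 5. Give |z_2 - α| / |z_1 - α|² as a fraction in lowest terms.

5/37

z_1 - α = 26/5 - 5 = 1/5, so |z_1 - α| = 1/5.
z_2 - α = 926/185 - 5 = 1/185, so |z_2 - α| = 1/185.
|z_1 - α|² = 1/25.
Ratio = (1/185) / (1/25) = 5/37.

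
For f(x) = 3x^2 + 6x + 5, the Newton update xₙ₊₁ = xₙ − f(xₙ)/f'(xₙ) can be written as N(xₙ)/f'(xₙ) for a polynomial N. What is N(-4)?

f'(x) = 6x + 6.
N(x) = x·f'(x) − f(x) = x·(6x + 6) − (3x^2 + 6x + 5) = 3x^2 − 5.
N(-4) = 43.

43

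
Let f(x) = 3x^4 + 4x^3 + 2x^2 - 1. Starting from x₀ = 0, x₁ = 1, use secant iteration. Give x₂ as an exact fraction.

1/9

f(0) = -1, f(1) = 8. x₂ = 1 - 8·(1 - 0)/(8 - (-1)) = 1/9.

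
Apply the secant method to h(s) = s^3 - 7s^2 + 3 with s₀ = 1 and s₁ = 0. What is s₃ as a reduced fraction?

h(1) = -3, h(0) = 3. s₂ = 0 - 3·(0 - 1)/(3 - (-3)) = 1/2.
h(0) = 3, h(1/2) = 11/8. s₃ = (1/2) - (11/8)·((1/2) - 0)/((11/8) - 3) = 12/13.

12/13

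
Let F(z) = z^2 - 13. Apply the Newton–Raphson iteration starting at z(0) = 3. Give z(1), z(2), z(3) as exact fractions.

F'(z) = 2z.
F(3) = -4, F'(3) = 6, so z(1) = 3 - (-4)/6 = 11/3.
F(11/3) = 4/9, F'(11/3) = 22/3, so z(2) = (11/3) - (4/9)/(22/3) = 119/33.
F(119/33) = 4/1089, F'(119/33) = 238/33, so z(3) = (119/33) - (4/1089)/(238/33) = 14159/3927.

z(1) = 11/3, z(2) = 119/33, z(3) = 14159/3927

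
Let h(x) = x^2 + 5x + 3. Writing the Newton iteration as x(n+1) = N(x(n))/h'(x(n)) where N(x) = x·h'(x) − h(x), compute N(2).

1

h'(x) = 2x + 5.
N(x) = x·h'(x) − h(x) = x·(2x + 5) − (x^2 + 5x + 3) = x^2 − 3.
N(2) = 1.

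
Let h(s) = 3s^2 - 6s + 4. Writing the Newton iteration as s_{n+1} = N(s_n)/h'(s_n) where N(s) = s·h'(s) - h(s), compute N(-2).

h'(s) = 6s - 6.
N(s) = s·h'(s) - h(s) = s·(6s - 6) - (3s^2 - 6s + 4) = 3s^2 - 4.
N(-2) = 8.

8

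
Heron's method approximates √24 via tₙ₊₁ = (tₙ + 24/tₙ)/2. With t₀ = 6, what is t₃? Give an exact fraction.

4801/980

t₁ = (6 + 24/6)/2 = 5.
t₂ = (5 + 24/5)/2 = 49/10.
t₃ = (49/10 + 24/(49/10))/2 = 4801/980.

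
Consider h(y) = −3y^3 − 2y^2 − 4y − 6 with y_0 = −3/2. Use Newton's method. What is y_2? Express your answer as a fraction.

h'(y) = −9y^2 − 4y − 4.
h(−3/2) = 45/8, h'(−3/2) = −73/4, so y_1 = (−3/2) − (45/8)/(−73/4) = −87/73.
h(−87/73) = 390825/389017, h'(−87/73) = −64033/5329, so y_2 = (−87/73) − (390825/389017)/(−64033/5329) = −5180046/4674409.

−5180046/4674409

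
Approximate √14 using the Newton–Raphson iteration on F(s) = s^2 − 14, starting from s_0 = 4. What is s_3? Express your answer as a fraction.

403201/107760

F'(s) = 2s.
F(4) = 2, F'(4) = 8, so s_1 = 4 − 2/8 = 15/4.
F(15/4) = 1/16, F'(15/4) = 15/2, so s_2 = (15/4) − (1/16)/(15/2) = 449/120.
F(449/120) = 1/14400, F'(449/120) = 449/60, so s_3 = (449/120) − (1/14400)/(449/60) = 403201/107760.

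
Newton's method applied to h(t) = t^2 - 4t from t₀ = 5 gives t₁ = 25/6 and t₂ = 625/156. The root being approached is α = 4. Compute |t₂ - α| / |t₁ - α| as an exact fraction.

1/26

t₁ - α = 25/6 - 4 = 1/6, so |t₁ - α| = 1/6.
t₂ - α = 625/156 - 4 = 1/156, so |t₂ - α| = 1/156.
Ratio = (1/156) / (1/6) = 1/26.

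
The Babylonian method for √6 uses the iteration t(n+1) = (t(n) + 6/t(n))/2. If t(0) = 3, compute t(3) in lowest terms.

4801/1960

t(1) = (3 + 6/3)/2 = 5/2.
t(2) = (5/2 + 6/(5/2))/2 = 49/20.
t(3) = (49/20 + 6/(49/20))/2 = 4801/1960.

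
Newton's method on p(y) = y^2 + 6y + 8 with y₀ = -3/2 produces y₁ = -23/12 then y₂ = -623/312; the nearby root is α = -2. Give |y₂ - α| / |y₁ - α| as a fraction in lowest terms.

1/26

y₁ - α = -23/12 - (-2) = -23/12 + 2 = 1/12, so |y₁ - α| = 1/12.
y₂ - α = -623/312 - (-2) = -623/312 + 2 = 1/312, so |y₂ - α| = 1/312.
Ratio = (1/312) / (1/12) = 1/26.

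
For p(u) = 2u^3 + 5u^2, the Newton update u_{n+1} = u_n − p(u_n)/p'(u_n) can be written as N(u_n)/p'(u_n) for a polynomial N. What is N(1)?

9

p'(u) = 6u^2 + 10u.
N(u) = u·p'(u) − p(u) = u·(6u^2 + 10u) − (2u^3 + 5u^2) = 4u^3 + 5u^2.
N(1) = 9.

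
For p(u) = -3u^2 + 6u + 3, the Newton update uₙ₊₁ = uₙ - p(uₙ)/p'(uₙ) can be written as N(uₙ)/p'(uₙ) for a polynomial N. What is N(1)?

p'(u) = -6u + 6.
N(u) = u·p'(u) - p(u) = u·(-6u + 6) - (-3u^2 + 6u + 3) = -3u^2 - 3.
N(1) = -6.

-6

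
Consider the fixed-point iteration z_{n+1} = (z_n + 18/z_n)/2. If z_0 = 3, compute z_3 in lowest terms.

z_1 = (3 + 18/3)/2 = 9/2.
z_2 = (9/2 + 18/(9/2))/2 = 17/4.
z_3 = (17/4 + 18/(17/4))/2 = 577/136.

577/136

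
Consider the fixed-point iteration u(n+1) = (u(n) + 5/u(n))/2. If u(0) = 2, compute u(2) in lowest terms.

161/72

u(1) = (2 + 5/2)/2 = 9/4.
u(2) = (9/4 + 5/(9/4))/2 = 161/72.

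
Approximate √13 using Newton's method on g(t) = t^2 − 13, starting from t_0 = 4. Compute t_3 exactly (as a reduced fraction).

5597777/1552544

g'(t) = 2t.
g(4) = 3, g'(4) = 8, so t_1 = 4 − 3/8 = 29/8.
g(29/8) = 9/64, g'(29/8) = 29/4, so t_2 = (29/8) − (9/64)/(29/4) = 1673/464.
g(1673/464) = 81/215296, g'(1673/464) = 1673/232, so t_3 = (1673/464) − (81/215296)/(1673/232) = 5597777/1552544.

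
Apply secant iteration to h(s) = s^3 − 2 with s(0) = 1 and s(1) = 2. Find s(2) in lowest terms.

8/7

h(1) = −1, h(2) = 6. s(2) = 2 − 6·(2 − 1)/(6 − (−1)) = 8/7.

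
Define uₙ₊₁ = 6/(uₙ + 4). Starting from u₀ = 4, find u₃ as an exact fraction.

57/50

u₁ = 6/(4 + 4) = 3/4.
u₂ = 6/(3/4 + 4) = 24/19.
u₃ = 6/(24/19 + 4) = 57/50.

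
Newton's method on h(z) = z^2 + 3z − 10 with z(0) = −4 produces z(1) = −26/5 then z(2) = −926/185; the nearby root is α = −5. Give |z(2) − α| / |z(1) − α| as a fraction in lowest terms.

z(1) − α = −26/5 − (−5) = −26/5 + 5 = −1/5, so |z(1) − α| = 1/5.
z(2) − α = −926/185 − (−5) = −926/185 + 5 = −1/185, so |z(2) − α| = 1/185.
Ratio = (1/185) / (1/5) = 1/37.

1/37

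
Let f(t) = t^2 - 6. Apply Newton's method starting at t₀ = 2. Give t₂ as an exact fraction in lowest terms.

f'(t) = 2t.
f(2) = -2, f'(2) = 4, so t₁ = 2 - (-2)/4 = 5/2.
f(5/2) = 1/4, f'(5/2) = 5, so t₂ = (5/2) - (1/4)/5 = 49/20.

49/20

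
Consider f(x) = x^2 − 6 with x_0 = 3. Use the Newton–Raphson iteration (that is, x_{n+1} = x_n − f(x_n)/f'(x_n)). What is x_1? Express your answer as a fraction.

5/2

f'(x) = 2x.
f(3) = 3, f'(3) = 6, so x_1 = 3 − 3/6 = 5/2.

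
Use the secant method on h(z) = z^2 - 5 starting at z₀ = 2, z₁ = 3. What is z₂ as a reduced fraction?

h(2) = -1, h(3) = 4. z₂ = 3 - 4·(3 - 2)/(4 - (-1)) = 11/5.

11/5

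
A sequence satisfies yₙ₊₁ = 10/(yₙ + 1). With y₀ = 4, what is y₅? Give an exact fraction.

y₁ = 10/(4 + 1) = 2.
y₂ = 10/(2 + 1) = 10/3.
y₃ = 10/(10/3 + 1) = 30/13.
y₄ = 10/(30/13 + 1) = 130/43.
y₅ = 10/(130/43 + 1) = 430/173.

430/173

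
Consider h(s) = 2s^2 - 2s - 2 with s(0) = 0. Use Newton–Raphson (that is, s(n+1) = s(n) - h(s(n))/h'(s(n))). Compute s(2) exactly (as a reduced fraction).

h'(s) = 4s - 2.
h(0) = -2, h'(0) = -2, so s(1) = 0 - (-2)/(-2) = -1.
h(-1) = 2, h'(-1) = -6, so s(2) = (-1) - 2/(-6) = -2/3.

-2/3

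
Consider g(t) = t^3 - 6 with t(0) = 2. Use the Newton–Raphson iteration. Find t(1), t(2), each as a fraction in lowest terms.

t(1) = 11/6, t(2) = 1979/1089

g'(t) = 3t^2.
g(2) = 2, g'(2) = 12, so t(1) = 2 - 2/12 = 11/6.
g(11/6) = 35/216, g'(11/6) = 121/12, so t(2) = (11/6) - (35/216)/(121/12) = 1979/1089.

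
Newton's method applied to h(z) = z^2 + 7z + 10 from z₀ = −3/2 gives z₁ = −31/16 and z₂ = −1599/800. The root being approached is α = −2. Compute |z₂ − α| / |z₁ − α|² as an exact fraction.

z₁ − α = −31/16 − (−2) = −31/16 + 2 = 1/16, so |z₁ − α| = 1/16.
z₂ − α = −1599/800 − (−2) = −1599/800 + 2 = 1/800, so |z₂ − α| = 1/800.
|z₁ − α|² = 1/256.
Ratio = (1/800) / (1/256) = 8/25.

8/25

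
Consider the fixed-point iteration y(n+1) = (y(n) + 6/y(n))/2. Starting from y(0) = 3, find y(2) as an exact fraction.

y(1) = (3 + 6/3)/2 = 5/2.
y(2) = (5/2 + 6/(5/2))/2 = 49/20.

49/20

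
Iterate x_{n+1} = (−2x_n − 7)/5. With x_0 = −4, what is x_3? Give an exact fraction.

−101/125

x_1 = (−2·(−4) − 7)/5 = 1/5.
x_2 = (−2·(1/5) − 7)/5 = −37/25.
x_3 = (−2·(−37/25) − 7)/5 = −101/125.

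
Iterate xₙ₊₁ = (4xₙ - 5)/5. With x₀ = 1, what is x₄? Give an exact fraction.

-1589/625

x₁ = (4·1 - 5)/5 = -1/5.
x₂ = (4·(-1/5) - 5)/5 = -29/25.
x₃ = (4·(-29/25) - 5)/5 = -241/125.
x₄ = (4·(-241/125) - 5)/5 = -1589/625.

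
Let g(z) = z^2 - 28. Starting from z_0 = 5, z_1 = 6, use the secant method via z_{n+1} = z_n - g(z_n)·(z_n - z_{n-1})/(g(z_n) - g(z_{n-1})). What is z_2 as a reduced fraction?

58/11

g(5) = -3, g(6) = 8. z_2 = 6 - 8·(6 - 5)/(8 - (-3)) = 58/11.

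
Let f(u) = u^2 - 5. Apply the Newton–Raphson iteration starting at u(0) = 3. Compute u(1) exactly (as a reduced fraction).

7/3

f'(u) = 2u.
f(3) = 4, f'(3) = 6, so u(1) = 3 - 4/6 = 7/3.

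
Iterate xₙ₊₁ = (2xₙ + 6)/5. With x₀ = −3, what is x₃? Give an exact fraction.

x₁ = (2·(−3) + 6)/5 = 0.
x₂ = (2·0 + 6)/5 = 6/5.
x₃ = (2·(6/5) + 6)/5 = 42/25.

42/25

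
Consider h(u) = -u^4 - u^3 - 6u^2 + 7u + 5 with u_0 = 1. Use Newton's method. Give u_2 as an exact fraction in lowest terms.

807/643

h'(u) = -4u^3 - 3u^2 - 12u + 7.
h(1) = 4, h'(1) = -12, so u_1 = 1 - 4/(-12) = 4/3.
h(4/3) = -151/81, h'(4/3) = -643/27, so u_2 = (4/3) - (-151/81)/(-643/27) = 807/643.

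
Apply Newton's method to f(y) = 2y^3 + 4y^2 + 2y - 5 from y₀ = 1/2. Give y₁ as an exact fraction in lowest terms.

13/15

f'(y) = 6y^2 + 8y + 2.
f(1/2) = -11/4, f'(1/2) = 15/2, so y₁ = (1/2) - (-11/4)/(15/2) = 13/15.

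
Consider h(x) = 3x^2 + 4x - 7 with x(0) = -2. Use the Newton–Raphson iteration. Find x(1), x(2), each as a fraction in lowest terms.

x(1) = -19/8, x(2) = -1531/656

h'(x) = 6x + 4.
h(-2) = -3, h'(-2) = -8, so x(1) = (-2) - (-3)/(-8) = -19/8.
h(-19/8) = 27/64, h'(-19/8) = -41/4, so x(2) = (-19/8) - (27/64)/(-41/4) = -1531/656.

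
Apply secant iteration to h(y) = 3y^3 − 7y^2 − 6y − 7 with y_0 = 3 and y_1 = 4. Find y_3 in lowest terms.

h(3) = −7, h(4) = 49. y_2 = 4 − 49·(4 − 3)/(49 − (−7)) = 25/8.
h(4) = 49, h(25/8) = −1309/512. y_3 = (25/8) − (−1309/512)·((25/8) − 4)/((−1309/512) − 49) = 11948/3771.

11948/3771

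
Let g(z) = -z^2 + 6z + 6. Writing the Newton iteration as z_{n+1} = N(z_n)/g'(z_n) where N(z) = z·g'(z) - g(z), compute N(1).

-7

g'(z) = -2z + 6.
N(z) = z·g'(z) - g(z) = z·(-2z + 6) - (-z^2 + 6z + 6) = -z^2 - 6.
N(1) = -7.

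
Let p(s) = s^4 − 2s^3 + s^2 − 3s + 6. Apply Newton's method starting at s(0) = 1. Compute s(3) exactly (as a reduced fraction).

p'(s) = 4s^3 − 6s^2 + 2s − 3.
p(1) = 3, p'(1) = −3, so s(1) = 1 − 3/(−3) = 2.
p(2) = 4, p'(2) = 9, so s(2) = 2 − 4/9 = 14/9.
p(14/9) = 13648/6561, p'(14/9) = 473/729, so s(3) = (14/9) − (13648/6561)/(473/729) = −2342/1419.

−2342/1419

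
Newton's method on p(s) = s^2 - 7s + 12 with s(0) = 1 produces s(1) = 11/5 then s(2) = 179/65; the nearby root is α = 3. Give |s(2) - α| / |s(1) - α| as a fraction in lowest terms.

s(1) - α = 11/5 - 3 = -4/5, so |s(1) - α| = 4/5.
s(2) - α = 179/65 - 3 = -16/65, so |s(2) - α| = 16/65.
Ratio = (16/65) / (4/5) = 4/13.

4/13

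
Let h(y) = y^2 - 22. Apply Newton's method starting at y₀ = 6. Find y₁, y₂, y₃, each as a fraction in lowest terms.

y₁ = 29/6, y₂ = 1633/348, y₃ = 5330977/1136568

h'(y) = 2y.
h(6) = 14, h'(6) = 12, so y₁ = 6 - 14/12 = 29/6.
h(29/6) = 49/36, h'(29/6) = 29/3, so y₂ = (29/6) - (49/36)/(29/3) = 1633/348.
h(1633/348) = 2401/121104, h'(1633/348) = 1633/174, so y₃ = (1633/348) - (2401/121104)/(1633/174) = 5330977/1136568.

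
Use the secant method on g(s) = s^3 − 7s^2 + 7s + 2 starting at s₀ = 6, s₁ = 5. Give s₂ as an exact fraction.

118/21

g(6) = 8, g(5) = −13. s₂ = 5 − (−13)·(5 − 6)/((−13) − 8) = 118/21.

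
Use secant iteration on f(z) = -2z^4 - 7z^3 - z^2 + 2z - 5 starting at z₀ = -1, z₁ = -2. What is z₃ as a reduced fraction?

f(-1) = -3, f(-2) = 11. z₂ = (-2) - 11·((-2) - (-1))/(11 - (-3)) = -17/14.
f(-2) = 11, f(-17/14) = -6897/9604. z₃ = (-17/14) - (-6897/9604)·((-17/14) - (-2))/((-6897/9604) - 11) = -12916/10231.

-12916/10231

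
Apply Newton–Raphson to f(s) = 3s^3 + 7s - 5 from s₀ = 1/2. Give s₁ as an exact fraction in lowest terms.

23/37

f'(s) = 9s^2 + 7.
f(1/2) = -9/8, f'(1/2) = 37/4, so s₁ = (1/2) - (-9/8)/(37/4) = 23/37.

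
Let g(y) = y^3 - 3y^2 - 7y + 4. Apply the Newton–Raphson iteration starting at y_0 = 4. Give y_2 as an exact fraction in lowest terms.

g'(y) = 3y^2 - 6y - 7.
g(4) = -8, g'(4) = 17, so y_1 = 4 - (-8)/17 = 76/17.
g(76/17) = 10304/4913, g'(76/17) = 7553/289, so y_2 = (76/17) - (10304/4913)/(7553/289) = 80532/18343.

80532/18343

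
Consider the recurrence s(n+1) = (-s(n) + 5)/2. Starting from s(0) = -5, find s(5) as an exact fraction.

s(1) = (-(-5) + 5)/2 = 5.
s(2) = (-5 + 5)/2 = 0.
s(3) = (-0 + 5)/2 = 5/2.
s(4) = (-(5/2) + 5)/2 = 5/4.
s(5) = (-(5/4) + 5)/2 = 15/8.

15/8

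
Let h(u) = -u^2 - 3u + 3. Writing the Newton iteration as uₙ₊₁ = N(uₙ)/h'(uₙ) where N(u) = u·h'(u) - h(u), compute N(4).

h'(u) = -2u - 3.
N(u) = u·h'(u) - h(u) = u·(-2u - 3) - (-u^2 - 3u + 3) = -u^2 - 3.
N(4) = -19.

-19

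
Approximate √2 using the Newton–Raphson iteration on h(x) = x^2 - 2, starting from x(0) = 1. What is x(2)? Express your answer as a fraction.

h'(x) = 2x.
h(1) = -1, h'(1) = 2, so x(1) = 1 - (-1)/2 = 3/2.
h(3/2) = 1/4, h'(3/2) = 3, so x(2) = (3/2) - (1/4)/3 = 17/12.

17/12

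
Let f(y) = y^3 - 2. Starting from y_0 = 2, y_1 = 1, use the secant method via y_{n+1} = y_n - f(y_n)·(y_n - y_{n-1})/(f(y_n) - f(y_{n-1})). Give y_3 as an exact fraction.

218/169

f(2) = 6, f(1) = -1. y_2 = 1 - (-1)·(1 - 2)/((-1) - 6) = 8/7.
f(1) = -1, f(8/7) = -174/343. y_3 = (8/7) - (-174/343)·((8/7) - 1)/((-174/343) - (-1)) = 218/169.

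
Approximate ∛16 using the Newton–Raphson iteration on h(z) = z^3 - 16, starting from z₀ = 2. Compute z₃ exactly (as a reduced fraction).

1126819/447174

h'(z) = 3z^2.
h(2) = -8, h'(2) = 12, so z₁ = 2 - (-8)/12 = 8/3.
h(8/3) = 80/27, h'(8/3) = 64/3, so z₂ = (8/3) - (80/27)/(64/3) = 91/36.
h(91/36) = 7075/46656, h'(91/36) = 8281/432, so z₃ = (91/36) - (7075/46656)/(8281/432) = 1126819/447174.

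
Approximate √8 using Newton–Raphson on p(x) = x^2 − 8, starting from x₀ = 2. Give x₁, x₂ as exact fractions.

x₁ = 3, x₂ = 17/6

p'(x) = 2x.
p(2) = −4, p'(2) = 4, so x₁ = 2 − (−4)/4 = 3.
p(3) = 1, p'(3) = 6, so x₂ = 3 − 1/6 = 17/6.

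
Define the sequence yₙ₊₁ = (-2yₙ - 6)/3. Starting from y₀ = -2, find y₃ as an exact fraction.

-26/27

y₁ = (-2·(-2) - 6)/3 = -2/3.
y₂ = (-2·(-2/3) - 6)/3 = -14/9.
y₃ = (-2·(-14/9) - 6)/3 = -26/27.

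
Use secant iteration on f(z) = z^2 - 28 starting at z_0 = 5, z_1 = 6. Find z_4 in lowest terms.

f(5) = -3, f(6) = 8. z_2 = 6 - 8·(6 - 5)/(8 - (-3)) = 58/11.
f(6) = 8, f(58/11) = -24/121. z_3 = (58/11) - (-24/121)·((58/11) - 6)/((-24/121) - 8) = 164/31.
f(58/11) = -24/121, f(164/31) = -12/961. z_4 = (164/31) - (-12/961)·((164/31) - (58/11))/((-12/961) - (-24/121)) = 9530/1801.

9530/1801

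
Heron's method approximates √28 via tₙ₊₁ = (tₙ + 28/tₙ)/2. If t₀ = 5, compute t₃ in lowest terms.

62921681/11891080

t₁ = (5 + 28/5)/2 = 53/10.
t₂ = (53/10 + 28/(53/10))/2 = 5609/1060.
t₃ = (5609/1060 + 28/(5609/1060))/2 = 62921681/11891080.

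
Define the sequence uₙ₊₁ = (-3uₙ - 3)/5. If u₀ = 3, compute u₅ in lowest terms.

-1992/3125

u₁ = (-3·3 - 3)/5 = -12/5.
u₂ = (-3·(-12/5) - 3)/5 = 21/25.
u₃ = (-3·(21/25) - 3)/5 = -138/125.
u₄ = (-3·(-138/125) - 3)/5 = 39/625.
u₅ = (-3·(39/625) - 3)/5 = -1992/3125.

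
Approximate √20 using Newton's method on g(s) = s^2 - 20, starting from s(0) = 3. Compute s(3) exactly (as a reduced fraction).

4858801/1086456

g'(s) = 2s.
g(3) = -11, g'(3) = 6, so s(1) = 3 - (-11)/6 = 29/6.
g(29/6) = 121/36, g'(29/6) = 29/3, so s(2) = (29/6) - (121/36)/(29/3) = 1561/348.
g(1561/348) = 14641/121104, g'(1561/348) = 1561/174, so s(3) = (1561/348) - (14641/121104)/(1561/174) = 4858801/1086456.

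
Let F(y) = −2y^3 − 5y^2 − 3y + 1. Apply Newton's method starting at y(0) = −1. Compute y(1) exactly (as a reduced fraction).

−2

F'(y) = −6y^2 − 10y − 3.
F(−1) = 1, F'(−1) = 1, so y(1) = (−1) − 1/1 = −2.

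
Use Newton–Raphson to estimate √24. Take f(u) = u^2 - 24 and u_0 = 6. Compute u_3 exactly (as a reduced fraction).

4801/980

f'(u) = 2u.
f(6) = 12, f'(6) = 12, so u_1 = 6 - 12/12 = 5.
f(5) = 1, f'(5) = 10, so u_2 = 5 - 1/10 = 49/10.
f(49/10) = 1/100, f'(49/10) = 49/5, so u_3 = (49/10) - (1/100)/(49/5) = 4801/980.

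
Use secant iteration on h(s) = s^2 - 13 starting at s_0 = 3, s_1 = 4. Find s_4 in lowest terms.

h(3) = -4, h(4) = 3. s_2 = 4 - 3·(4 - 3)/(3 - (-4)) = 25/7.
h(4) = 3, h(25/7) = -12/49. s_3 = (25/7) - (-12/49)·((25/7) - 4)/((-12/49) - 3) = 191/53.
h(25/7) = -12/49, h(191/53) = -36/2809. s_4 = (191/53) - (-36/2809)·((191/53) - (25/7))/((-36/2809) - (-12/49)) = 4799/1331.

4799/1331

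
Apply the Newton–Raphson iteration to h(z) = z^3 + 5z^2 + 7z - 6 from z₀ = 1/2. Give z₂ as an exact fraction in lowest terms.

h'(z) = 3z^2 + 10z + 7.
h(1/2) = -9/8, h'(1/2) = 51/4, so z₁ = (1/2) - (-9/8)/(51/4) = 10/17.
h(10/17) = 252/4913, h'(10/17) = 4023/289, so z₂ = (10/17) - (252/4913)/(4023/289) = 4442/7599.

4442/7599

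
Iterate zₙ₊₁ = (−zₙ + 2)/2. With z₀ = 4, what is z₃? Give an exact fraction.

z₁ = (−4 + 2)/2 = −1.
z₂ = (−(−1) + 2)/2 = 3/2.
z₃ = (−(3/2) + 2)/2 = 1/4.

1/4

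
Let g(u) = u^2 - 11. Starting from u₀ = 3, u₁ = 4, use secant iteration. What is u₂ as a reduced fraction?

g(3) = -2, g(4) = 5. u₂ = 4 - 5·(4 - 3)/(5 - (-2)) = 23/7.

23/7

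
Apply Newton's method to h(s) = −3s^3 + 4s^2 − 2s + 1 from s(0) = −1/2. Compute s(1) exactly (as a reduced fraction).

−1/11

h'(s) = −9s^2 + 8s − 2.
h(−1/2) = 27/8, h'(−1/2) = −33/4, so s(1) = (−1/2) − (27/8)/(−33/4) = −1/11.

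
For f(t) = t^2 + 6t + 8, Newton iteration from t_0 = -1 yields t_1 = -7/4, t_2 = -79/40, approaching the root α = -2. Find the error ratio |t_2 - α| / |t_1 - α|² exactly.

2/5

t_1 - α = -7/4 - (-2) = -7/4 + 2 = 1/4, so |t_1 - α| = 1/4.
t_2 - α = -79/40 - (-2) = -79/40 + 2 = 1/40, so |t_2 - α| = 1/40.
|t_1 - α|² = 1/16.
Ratio = (1/40) / (1/16) = 2/5.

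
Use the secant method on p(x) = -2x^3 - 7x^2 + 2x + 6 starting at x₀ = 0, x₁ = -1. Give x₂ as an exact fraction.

p(0) = 6, p(-1) = -1. x₂ = (-1) - (-1)·((-1) - 0)/((-1) - 6) = -6/7.

-6/7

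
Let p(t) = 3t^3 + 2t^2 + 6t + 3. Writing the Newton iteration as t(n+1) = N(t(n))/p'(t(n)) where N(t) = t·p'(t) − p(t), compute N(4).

413

p'(t) = 9t^2 + 4t + 6.
N(t) = t·p'(t) − p(t) = t·(9t^2 + 4t + 6) − (3t^3 + 2t^2 + 6t + 3) = 6t^3 + 2t^2 − 3.
N(4) = 413.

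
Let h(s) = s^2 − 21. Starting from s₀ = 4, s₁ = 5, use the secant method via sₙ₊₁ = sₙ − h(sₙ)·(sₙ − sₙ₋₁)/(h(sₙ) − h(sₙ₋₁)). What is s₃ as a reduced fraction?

h(4) = −5, h(5) = 4. s₂ = 5 − 4·(5 − 4)/(4 − (−5)) = 41/9.
h(5) = 4, h(41/9) = −20/81. s₃ = (41/9) − (−20/81)·((41/9) − 5)/((−20/81) − 4) = 197/43.

197/43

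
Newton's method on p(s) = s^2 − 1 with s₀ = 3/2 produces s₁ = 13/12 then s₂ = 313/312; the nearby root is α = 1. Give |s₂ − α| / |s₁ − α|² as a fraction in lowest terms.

6/13

s₁ − α = 13/12 − 1 = 1/12, so |s₁ − α| = 1/12.
s₂ − α = 313/312 − 1 = 1/312, so |s₂ − α| = 1/312.
|s₁ − α|² = 1/144.
Ratio = (1/312) / (1/144) = 6/13.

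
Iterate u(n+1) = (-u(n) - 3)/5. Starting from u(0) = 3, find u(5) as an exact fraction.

-1566/3125

u(1) = (-3 - 3)/5 = -6/5.
u(2) = (-(-6/5) - 3)/5 = -9/25.
u(3) = (-(-9/25) - 3)/5 = -66/125.
u(4) = (-(-66/125) - 3)/5 = -309/625.
u(5) = (-(-309/625) - 3)/5 = -1566/3125.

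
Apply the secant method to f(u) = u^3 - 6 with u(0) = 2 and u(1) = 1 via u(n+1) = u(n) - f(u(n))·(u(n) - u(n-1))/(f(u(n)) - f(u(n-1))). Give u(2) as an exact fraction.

12/7

f(2) = 2, f(1) = -5. u(2) = 1 - (-5)·(1 - 2)/((-5) - 2) = 12/7.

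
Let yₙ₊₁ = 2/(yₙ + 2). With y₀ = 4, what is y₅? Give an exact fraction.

y₁ = 2/(4 + 2) = 1/3.
y₂ = 2/(1/3 + 2) = 6/7.
y₃ = 2/(6/7 + 2) = 7/10.
y₄ = 2/(7/10 + 2) = 20/27.
y₅ = 2/(20/27 + 2) = 27/37.

27/37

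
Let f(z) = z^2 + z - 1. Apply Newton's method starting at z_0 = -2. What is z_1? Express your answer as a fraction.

f'(z) = 2z + 1.
f(-2) = 1, f'(-2) = -3, so z_1 = (-2) - 1/(-3) = -5/3.

-5/3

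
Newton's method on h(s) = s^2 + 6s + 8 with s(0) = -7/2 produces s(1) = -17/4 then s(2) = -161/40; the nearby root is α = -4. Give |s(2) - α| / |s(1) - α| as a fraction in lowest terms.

s(1) - α = -17/4 - (-4) = -17/4 + 4 = -1/4, so |s(1) - α| = 1/4.
s(2) - α = -161/40 - (-4) = -161/40 + 4 = -1/40, so |s(2) - α| = 1/40.
Ratio = (1/40) / (1/4) = 1/10.

1/10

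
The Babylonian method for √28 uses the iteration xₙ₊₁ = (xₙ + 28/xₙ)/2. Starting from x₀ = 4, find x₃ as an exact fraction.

108497/20504

x₁ = (4 + 28/4)/2 = 11/2.
x₂ = (11/2 + 28/(11/2))/2 = 233/44.
x₃ = (233/44 + 28/(233/44))/2 = 108497/20504.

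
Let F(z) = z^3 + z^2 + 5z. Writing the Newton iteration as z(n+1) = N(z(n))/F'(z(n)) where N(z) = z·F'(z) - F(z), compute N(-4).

-112

F'(z) = 3z^2 + 2z + 5.
N(z) = z·F'(z) - F(z) = z·(3z^2 + 2z + 5) - (z^3 + z^2 + 5z) = 2z^3 + z^2.
N(-4) = -112.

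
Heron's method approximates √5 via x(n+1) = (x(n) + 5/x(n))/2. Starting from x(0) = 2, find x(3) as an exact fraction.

x(1) = (2 + 5/2)/2 = 9/4.
x(2) = (9/4 + 5/(9/4))/2 = 161/72.
x(3) = (161/72 + 5/(161/72))/2 = 51841/23184.

51841/23184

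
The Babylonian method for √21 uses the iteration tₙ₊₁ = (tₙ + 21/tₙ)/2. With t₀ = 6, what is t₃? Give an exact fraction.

970993/211888

t₁ = (6 + 21/6)/2 = 19/4.
t₂ = (19/4 + 21/(19/4))/2 = 697/152.
t₃ = (697/152 + 21/(697/152))/2 = 970993/211888.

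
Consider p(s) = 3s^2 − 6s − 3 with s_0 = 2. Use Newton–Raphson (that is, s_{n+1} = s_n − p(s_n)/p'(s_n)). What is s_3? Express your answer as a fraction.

p'(s) = 6s − 6.
p(2) = −3, p'(2) = 6, so s_1 = 2 − (−3)/6 = 5/2.
p(5/2) = 3/4, p'(5/2) = 9, so s_2 = (5/2) − (3/4)/9 = 29/12.
p(29/12) = 1/48, p'(29/12) = 17/2, so s_3 = (29/12) − (1/48)/(17/2) = 985/408.

985/408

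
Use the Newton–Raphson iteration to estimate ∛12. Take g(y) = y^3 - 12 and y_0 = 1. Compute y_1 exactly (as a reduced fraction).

14/3

g'(y) = 3y^2.
g(1) = -11, g'(1) = 3, so y_1 = 1 - (-11)/3 = 14/3.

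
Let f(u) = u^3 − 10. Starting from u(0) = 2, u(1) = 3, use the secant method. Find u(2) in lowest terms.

40/19

f(2) = −2, f(3) = 17. u(2) = 3 − 17·(3 − 2)/(17 − (−2)) = 40/19.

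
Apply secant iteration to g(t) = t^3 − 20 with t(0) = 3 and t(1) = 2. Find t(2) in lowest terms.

g(3) = 7, g(2) = −12. t(2) = 2 − (−12)·(2 − 3)/((−12) − 7) = 50/19.

50/19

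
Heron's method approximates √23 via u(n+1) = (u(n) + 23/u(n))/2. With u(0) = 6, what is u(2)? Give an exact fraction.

u(1) = (6 + 23/6)/2 = 59/12.
u(2) = (59/12 + 23/(59/12))/2 = 6793/1416.

6793/1416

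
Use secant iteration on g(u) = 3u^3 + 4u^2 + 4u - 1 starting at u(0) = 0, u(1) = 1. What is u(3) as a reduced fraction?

201/1411

g(0) = -1, g(1) = 10. u(2) = 1 - 10·(1 - 0)/(10 - (-1)) = 1/11.
g(1) = 10, g(1/11) = -800/1331. u(3) = (1/11) - (-800/1331)·((1/11) - 1)/((-800/1331) - 10) = 201/1411.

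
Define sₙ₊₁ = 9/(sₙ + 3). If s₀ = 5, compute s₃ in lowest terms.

s₁ = 9/(5 + 3) = 9/8.
s₂ = 9/(9/8 + 3) = 24/11.
s₃ = 9/(24/11 + 3) = 33/19.

33/19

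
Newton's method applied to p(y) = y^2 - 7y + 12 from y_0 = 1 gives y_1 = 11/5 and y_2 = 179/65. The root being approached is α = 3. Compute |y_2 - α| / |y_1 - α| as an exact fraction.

y_1 - α = 11/5 - 3 = -4/5, so |y_1 - α| = 4/5.
y_2 - α = 179/65 - 3 = -16/65, so |y_2 - α| = 16/65.
Ratio = (16/65) / (4/5) = 4/13.

4/13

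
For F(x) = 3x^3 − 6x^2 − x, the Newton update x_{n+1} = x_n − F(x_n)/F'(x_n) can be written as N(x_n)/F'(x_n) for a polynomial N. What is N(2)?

F'(x) = 9x^2 − 12x − 1.
N(x) = x·F'(x) − F(x) = x·(9x^2 − 12x − 1) − (3x^3 − 6x^2 − x) = 6x^3 − 6x^2.
N(2) = 24.

24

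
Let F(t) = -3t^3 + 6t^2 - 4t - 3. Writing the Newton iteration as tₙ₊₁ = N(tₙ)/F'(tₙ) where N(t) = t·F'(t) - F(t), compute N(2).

F'(t) = -9t^2 + 12t - 4.
N(t) = t·F'(t) - F(t) = t·(-9t^2 + 12t - 4) - (-3t^3 + 6t^2 - 4t - 3) = -6t^3 + 6t^2 + 3.
N(2) = -21.

-21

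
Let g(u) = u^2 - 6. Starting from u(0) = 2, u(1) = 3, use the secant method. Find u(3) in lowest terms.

g(2) = -2, g(3) = 3. u(2) = 3 - 3·(3 - 2)/(3 - (-2)) = 12/5.
g(3) = 3, g(12/5) = -6/25. u(3) = (12/5) - (-6/25)·((12/5) - 3)/((-6/25) - 3) = 22/9.

22/9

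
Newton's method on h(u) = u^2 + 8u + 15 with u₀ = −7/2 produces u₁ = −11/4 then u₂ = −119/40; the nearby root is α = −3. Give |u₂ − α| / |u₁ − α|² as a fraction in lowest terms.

2/5

u₁ − α = −11/4 − (−3) = −11/4 + 3 = 1/4, so |u₁ − α| = 1/4.
u₂ − α = −119/40 − (−3) = −119/40 + 3 = 1/40, so |u₂ − α| = 1/40.
|u₁ − α|² = 1/16.
Ratio = (1/40) / (1/16) = 2/5.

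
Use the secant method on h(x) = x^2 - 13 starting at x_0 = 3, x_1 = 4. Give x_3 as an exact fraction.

191/53

h(3) = -4, h(4) = 3. x_2 = 4 - 3·(4 - 3)/(3 - (-4)) = 25/7.
h(4) = 3, h(25/7) = -12/49. x_3 = (25/7) - (-12/49)·((25/7) - 4)/((-12/49) - 3) = 191/53.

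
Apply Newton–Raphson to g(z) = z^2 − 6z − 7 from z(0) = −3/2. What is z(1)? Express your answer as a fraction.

g'(z) = 2z − 6.
g(−3/2) = 17/4, g'(−3/2) = −9, so z(1) = (−3/2) − (17/4)/(−9) = −37/36.

−37/36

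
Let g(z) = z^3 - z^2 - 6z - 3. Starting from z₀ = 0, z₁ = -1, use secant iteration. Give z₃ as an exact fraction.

-15/31

g(0) = -3, g(-1) = 1. z₂ = (-1) - 1·((-1) - 0)/(1 - (-3)) = -3/4.
g(-1) = 1, g(-3/4) = 33/64. z₃ = (-3/4) - (33/64)·((-3/4) - (-1))/((33/64) - 1) = -15/31.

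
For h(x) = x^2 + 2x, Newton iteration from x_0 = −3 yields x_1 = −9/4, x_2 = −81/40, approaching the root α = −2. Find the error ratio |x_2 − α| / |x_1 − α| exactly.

x_1 − α = −9/4 − (−2) = −9/4 + 2 = −1/4, so |x_1 − α| = 1/4.
x_2 − α = −81/40 − (−2) = −81/40 + 2 = −1/40, so |x_2 − α| = 1/40.
Ratio = (1/40) / (1/4) = 1/10.

1/10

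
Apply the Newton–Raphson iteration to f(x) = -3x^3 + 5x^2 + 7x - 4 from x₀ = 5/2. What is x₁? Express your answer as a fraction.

f'(x) = -9x^2 + 10x + 7.
f(5/2) = -17/8, f'(5/2) = -97/4, so x₁ = (5/2) - (-17/8)/(-97/4) = 234/97.

234/97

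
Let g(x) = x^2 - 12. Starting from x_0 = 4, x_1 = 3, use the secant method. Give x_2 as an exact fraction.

g(4) = 4, g(3) = -3. x_2 = 3 - (-3)·(3 - 4)/((-3) - 4) = 24/7.

24/7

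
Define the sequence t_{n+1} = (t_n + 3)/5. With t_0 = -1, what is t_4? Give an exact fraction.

t_1 = ((-1) + 3)/5 = 2/5.
t_2 = ((2/5) + 3)/5 = 17/25.
t_3 = ((17/25) + 3)/5 = 92/125.
t_4 = ((92/125) + 3)/5 = 467/625.

467/625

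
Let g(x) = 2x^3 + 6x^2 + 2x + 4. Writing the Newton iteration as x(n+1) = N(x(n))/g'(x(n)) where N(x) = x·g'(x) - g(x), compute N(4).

g'(x) = 6x^2 + 12x + 2.
N(x) = x·g'(x) - g(x) = x·(6x^2 + 12x + 2) - (2x^3 + 6x^2 + 2x + 4) = 4x^3 + 6x^2 - 4.
N(4) = 348.

348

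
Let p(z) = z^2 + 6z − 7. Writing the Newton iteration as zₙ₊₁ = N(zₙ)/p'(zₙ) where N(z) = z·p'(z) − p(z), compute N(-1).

p'(z) = 2z + 6.
N(z) = z·p'(z) − p(z) = z·(2z + 6) − (z^2 + 6z − 7) = z^2 + 7.
N(-1) = 8.

8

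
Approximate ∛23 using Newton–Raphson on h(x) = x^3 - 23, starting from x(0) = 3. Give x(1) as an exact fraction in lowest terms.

h'(x) = 3x^2.
h(3) = 4, h'(3) = 27, so x(1) = 3 - 4/27 = 77/27.

77/27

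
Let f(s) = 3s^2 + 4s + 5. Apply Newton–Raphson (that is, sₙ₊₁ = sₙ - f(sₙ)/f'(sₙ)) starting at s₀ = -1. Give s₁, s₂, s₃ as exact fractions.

s₁ = 1, s₂ = -1/5, s₃ = -61/35

f'(s) = 6s + 4.
f(-1) = 4, f'(-1) = -2, so s₁ = (-1) - 4/(-2) = 1.
f(1) = 12, f'(1) = 10, so s₂ = 1 - 12/10 = -1/5.
f(-1/5) = 108/25, f'(-1/5) = 14/5, so s₃ = (-1/5) - (108/25)/(14/5) = -61/35.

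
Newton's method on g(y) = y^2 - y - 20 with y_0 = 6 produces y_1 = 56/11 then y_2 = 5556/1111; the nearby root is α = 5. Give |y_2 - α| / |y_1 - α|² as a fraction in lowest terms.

y_1 - α = 56/11 - 5 = 1/11, so |y_1 - α| = 1/11.
y_2 - α = 5556/1111 - 5 = 1/1111, so |y_2 - α| = 1/1111.
|y_1 - α|² = 1/121.
Ratio = (1/1111) / (1/121) = 11/101.

11/101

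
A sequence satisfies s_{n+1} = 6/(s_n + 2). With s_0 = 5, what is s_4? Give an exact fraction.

s_1 = 6/(5 + 2) = 6/7.
s_2 = 6/(6/7 + 2) = 21/10.
s_3 = 6/(21/10 + 2) = 60/41.
s_4 = 6/(60/41 + 2) = 123/71.

123/71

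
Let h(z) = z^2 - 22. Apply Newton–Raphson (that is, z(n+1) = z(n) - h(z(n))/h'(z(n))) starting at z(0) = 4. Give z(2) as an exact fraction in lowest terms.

713/152

h'(z) = 2z.
h(4) = -6, h'(4) = 8, so z(1) = 4 - (-6)/8 = 19/4.
h(19/4) = 9/16, h'(19/4) = 19/2, so z(2) = (19/4) - (9/16)/(19/2) = 713/152.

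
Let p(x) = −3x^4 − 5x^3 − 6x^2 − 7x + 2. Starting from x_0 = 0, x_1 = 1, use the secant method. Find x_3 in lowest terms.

p(0) = 2, p(1) = −19. x_2 = 1 − (−19)·(1 − 0)/((−19) − 2) = 2/21.
p(1) = −19, p(2/21) = 82612/64827. x_3 = (2/21) − (82612/64827)·((2/21) − 1)/((82612/64827) − (−19)) = 10522/69175.

10522/69175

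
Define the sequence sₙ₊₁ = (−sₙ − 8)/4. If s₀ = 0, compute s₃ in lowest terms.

−13/8

s₁ = (−0 − 8)/4 = −2.
s₂ = (−(−2) − 8)/4 = −3/2.
s₃ = (−(−3/2) − 8)/4 = −13/8.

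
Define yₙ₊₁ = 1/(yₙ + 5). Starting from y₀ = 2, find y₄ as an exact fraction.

y₁ = 1/(2 + 5) = 1/7.
y₂ = 1/(1/7 + 5) = 7/36.
y₃ = 1/(7/36 + 5) = 36/187.
y₄ = 1/(36/187 + 5) = 187/971.

187/971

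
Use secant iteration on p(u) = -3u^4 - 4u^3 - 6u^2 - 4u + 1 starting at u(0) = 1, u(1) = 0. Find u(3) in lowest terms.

4913/21457

p(1) = -16, p(0) = 1. u(2) = 0 - 1·(0 - 1)/(1 - (-16)) = 1/17.
p(0) = 1, p(1/17) = 62064/83521. u(3) = (1/17) - (62064/83521)·((1/17) - 0)/((62064/83521) - 1) = 4913/21457.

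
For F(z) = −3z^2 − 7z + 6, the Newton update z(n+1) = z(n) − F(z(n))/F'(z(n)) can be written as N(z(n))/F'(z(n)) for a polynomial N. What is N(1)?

−9

F'(z) = −6z − 7.
N(z) = z·F'(z) − F(z) = z·(−6z − 7) − (−3z^2 − 7z + 6) = −3z^2 − 6.
N(1) = −9.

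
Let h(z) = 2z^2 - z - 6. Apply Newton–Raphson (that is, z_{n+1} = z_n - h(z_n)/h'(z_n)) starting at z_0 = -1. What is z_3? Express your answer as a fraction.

-359918/239945

h'(z) = 4z - 1.
h(-1) = -3, h'(-1) = -5, so z_1 = (-1) - (-3)/(-5) = -8/5.
h(-8/5) = 18/25, h'(-8/5) = -37/5, so z_2 = (-8/5) - (18/25)/(-37/5) = -278/185.
h(-278/185) = 648/34225, h'(-278/185) = -1297/185, so z_3 = (-278/185) - (648/34225)/(-1297/185) = -359918/239945.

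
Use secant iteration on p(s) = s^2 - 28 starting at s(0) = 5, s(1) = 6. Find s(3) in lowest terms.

p(5) = -3, p(6) = 8. s(2) = 6 - 8·(6 - 5)/(8 - (-3)) = 58/11.
p(6) = 8, p(58/11) = -24/121. s(3) = (58/11) - (-24/121)·((58/11) - 6)/((-24/121) - 8) = 164/31.

164/31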